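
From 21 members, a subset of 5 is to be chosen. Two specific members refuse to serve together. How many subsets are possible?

All 5-subsets: C(21,5) = 20349. Those containing both fixed elements: C(19,3) = 969.
20349 − 969 = 19380.

19380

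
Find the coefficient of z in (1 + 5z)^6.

30

The general term is C(6,j)·(1)^j·(5z)^(6-j); the z^1 term has j = 5.
C(6,5) = 6.
Coefficient = C(6,5) · 5^1 = 6 · 5 = 30.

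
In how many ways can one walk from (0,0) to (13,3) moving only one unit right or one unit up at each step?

560

Each path is a sequence of 16 steps with 13 rights: C(16,13) = 560.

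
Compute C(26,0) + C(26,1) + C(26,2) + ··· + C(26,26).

67108864

Setting x = 1 in (1+x)^26 gives Σ C(26,k) = 2^26 = 67108864.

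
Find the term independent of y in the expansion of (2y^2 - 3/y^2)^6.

-4320

General term: C(6,j)·(2y^2)^j·(-3/y^2)^(6-j), with y-exponent 2j − 2(6−j) = 4j − 12.
Set 4j − 12 = 0: j = 3.
C(6,3) = 20; 2^3 = 8; (-3)^3 = -27.
Coefficient = 20 · 8 · (-27) = -4320.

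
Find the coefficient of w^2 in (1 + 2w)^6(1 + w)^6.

Coefficient of w^2 = Σ_{j} C(6,j)·2^j·C(6,2-j)·1^(2-j) for j from 0 to 2.
= 15 + 72 + 60 = 147.

147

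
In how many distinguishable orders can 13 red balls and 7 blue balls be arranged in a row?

77520

Choose positions for the red balls: C(20,13) = 77520.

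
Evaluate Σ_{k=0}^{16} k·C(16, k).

524288

Differentiating (1+x)^16 and setting x=1: Σ k·C(16,k) = 16·2^15 = 524288.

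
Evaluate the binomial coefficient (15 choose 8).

6435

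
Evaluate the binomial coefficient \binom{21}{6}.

C(21,6) = (21·20·19·18·17·16) / 6! = 39070080 / 720 = 54264.

54264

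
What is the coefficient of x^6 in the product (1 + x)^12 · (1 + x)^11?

Coefficient of x^6 = Σ_{j} C(12,j)·C(11,6-j) for j from 0 to 6.
= 462 + 5544 + 21780 + 36300 + 27225 + 8712 + 924 = 100947.

100947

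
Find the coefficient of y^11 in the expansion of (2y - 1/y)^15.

860160

General term: C(15,j)·(2y)^j·(-1/y)^(15-j), with y-exponent 1j − 1(15−j) = 2j − 15.
Set 2j − 15 = 11: j = 13.
C(15,13) = 105; 2^13 = 8192; (-1)^2 = 1.
Coefficient = 105 · 8192 · 1 = 860160.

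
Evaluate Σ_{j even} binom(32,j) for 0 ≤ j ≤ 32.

Even-j terms of row 32 sum to 2^31 = 2147483648.

2147483648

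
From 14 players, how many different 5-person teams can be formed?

2002

This is C(14,5) = 2002.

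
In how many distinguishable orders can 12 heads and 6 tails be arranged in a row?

18564

Choose positions for the heads: C(18,12) = 18564.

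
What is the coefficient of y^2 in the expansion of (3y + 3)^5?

The general term is C(5,j)·(3y)^j·(3)^(5-j); the y^2 term has j = 2.
C(5,2) = 10.
Coefficient = C(5,2) · 3^2 · 3^3 = 10 · 9 · 27 = 2430.

2430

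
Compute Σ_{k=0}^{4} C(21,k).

7547

1 + 21 + 210 + 1330 + 5985 = 7547.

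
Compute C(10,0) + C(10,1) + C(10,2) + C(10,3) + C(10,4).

386

1 + 10 + 45 + 120 + 210 = 386.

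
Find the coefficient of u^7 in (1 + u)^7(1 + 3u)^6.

100108

Coefficient of u^7 = Σ_{j} C(7,j)·1^j·C(6,7-j)·3^(7-j) for j from 1 to 7.
= 5103 + 30618 + 42525 + 18900 + 2835 + 126 + 1 = 100108.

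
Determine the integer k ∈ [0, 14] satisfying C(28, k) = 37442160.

C(28,k) increases on 0 ≤ k ≤ 14. C(28,12) = 30421755 and C(28,13) = 37442160, so k = 13.

13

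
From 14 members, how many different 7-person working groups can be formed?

3432

This is C(14,7) = 3432.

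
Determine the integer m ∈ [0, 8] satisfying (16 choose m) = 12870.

C(16,m) increases on 0 ≤ m ≤ 8. C(16,7) = 11440 and C(16,8) = 12870, so m = 8.

8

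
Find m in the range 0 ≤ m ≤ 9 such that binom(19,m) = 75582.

C(19,m) increases on 0 ≤ m ≤ 9. C(19,7) = 50388 and C(19,8) = 75582, so m = 8.

8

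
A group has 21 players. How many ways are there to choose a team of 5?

20349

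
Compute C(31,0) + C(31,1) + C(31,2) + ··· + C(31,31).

2147483648

The entries of row 31 sum to 2^31 = 2147483648.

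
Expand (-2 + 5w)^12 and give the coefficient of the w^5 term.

-316800000

The general term is C(12,j)·(-2)^j·(5w)^(12-j); the w^5 term has j = 7.
C(12,7) = 792.
Coefficient = C(12,7) · (-2)^7 · 5^5 = 792 · (-128) · 3125 = -316800000.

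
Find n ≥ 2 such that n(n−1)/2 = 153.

n(n−1)/2 = 153 ⇒ n(n−1) = 306. Since 18·17 = 306, n = 18.

18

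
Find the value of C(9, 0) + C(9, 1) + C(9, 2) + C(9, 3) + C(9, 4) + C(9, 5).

1 + 9 + 36 + 84 + 126 + 126 = 382.

382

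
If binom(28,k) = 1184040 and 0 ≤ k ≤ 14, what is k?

7

C(28,k) increases on 0 ≤ k ≤ 14. C(28,6) = 376740 and C(28,7) = 1184040, so k = 7.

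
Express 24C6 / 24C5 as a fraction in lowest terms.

C(n,k+1)/C(n,k) = (n−k)/(k+1) = (24−5)/(5+1) = 19/6.

19/6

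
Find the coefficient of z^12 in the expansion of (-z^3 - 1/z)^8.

56

General term: C(8,j)·(-z^3)^j·(-1/z)^(8-j), with z-exponent 3j − 1(8−j) = 4j − 8.
Set 4j − 8 = 12: j = 5.
C(8,5) = 56; (-1)^5 = -1; (-1)^3 = -1.
Coefficient = 56 · (-1) · (-1) = 56.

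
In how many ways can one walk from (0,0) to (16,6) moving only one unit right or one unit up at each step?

74613

Each path is a sequence of 22 steps with 16 rights: C(22,16) = 74613.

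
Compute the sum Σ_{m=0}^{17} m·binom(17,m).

Since m·C(17,m) = 17·C(16,m−1), the sum is 17·2^16 = 17·65536 = 1114112.

1114112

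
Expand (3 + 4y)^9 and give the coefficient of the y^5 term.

10450944

The general term is C(9,j)·(3)^j·(4y)^(9-j); the y^5 term has j = 4.
C(9,4) = 126.
Coefficient = C(9,4) · 3^4 · 4^5 = 126 · 81 · 1024 = 10450944.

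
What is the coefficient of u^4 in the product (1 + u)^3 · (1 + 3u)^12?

59733

Coefficient of u^4 = Σ_{j} C(3,j)·1^j·C(12,4-j)·3^(4-j) for j from 0 to 3.
= 40095 + 17820 + 1782 + 36 = 59733.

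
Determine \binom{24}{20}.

C(24,20) = C(24,4) by symmetry.
C(24,4) = (24·23·22·21) / 4! = 255024 / 24 = 10626.

10626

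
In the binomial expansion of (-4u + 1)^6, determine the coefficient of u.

The general term is C(6,j)·(-4u)^j·(1)^(6-j); the u^1 term has j = 1.
C(6,1) = 6.
Coefficient = C(6,1) · (-4)^1 = 6 · (-4) = -24.

-24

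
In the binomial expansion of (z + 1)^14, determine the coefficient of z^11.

364

The general term is C(14,j)·(z)^j·(1)^(14-j); the z^11 term has j = 11.
C(14,11) = 364.
Coefficient = C(14,11) = 364.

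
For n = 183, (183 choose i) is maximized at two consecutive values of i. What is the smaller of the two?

91

For odd n = 183, C(183,i) peaks at i = (n−1)/2 and (n+1)/2; the smaller is 91.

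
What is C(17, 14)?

C(17,14) = C(17,3) by symmetry.
C(17,3) = (17·16·15) / 3! = 4080 / 6 = 680.

680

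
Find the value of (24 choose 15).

C(24,15) = C(24,9) by symmetry.
C(24,9) = (24·23·22·21·20·19·18·17·16) / 9! = 474467051520 / 362880 = 1307504.

1307504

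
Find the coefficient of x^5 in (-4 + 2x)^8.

The general term is C(8,j)·(-4)^j·(2x)^(8-j); the x^5 term has j = 3.
C(8,3) = 56.
Coefficient = C(8,3) · (-4)^3 · 2^5 = 56 · (-64) · 32 = -114688.

-114688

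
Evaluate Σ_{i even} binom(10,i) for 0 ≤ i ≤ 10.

Half of (1+1)^10 + (1−1)^10 gives the even-index sum: 2^9 = 512.

512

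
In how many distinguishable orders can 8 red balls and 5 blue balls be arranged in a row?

Choose positions for the red balls: C(13,8) = 1287.

1287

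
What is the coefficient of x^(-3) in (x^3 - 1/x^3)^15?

6435

General term: C(15,j)·(x^3)^j·(-1/x^3)^(15-j), with x-exponent 3j − 3(15−j) = 6j − 45.
Set 6j − 45 = -3: j = 7.
C(15,7) = 6435; 1^7 = 1; (-1)^8 = 1.
Coefficient = 6435 · 1 · 1 = 6435.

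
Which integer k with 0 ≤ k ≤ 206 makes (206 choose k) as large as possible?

103

C(206,k) is maximized at k = 206/2 = 103.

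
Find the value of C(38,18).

C(38,18) = (38·37·36·35·34·33·32·31·30·29·28·27·26·25·24·23·22·21) / 18! = 214978908196382744494080000 / 6402373705728000 = 33578000610.

33578000610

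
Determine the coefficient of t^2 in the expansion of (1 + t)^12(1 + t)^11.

253

(1 + t)^12(1 + t)^11 = (1 + t)^23, so the coefficient of t^2 is C(23,2)·1^2 = 253·1 = 253.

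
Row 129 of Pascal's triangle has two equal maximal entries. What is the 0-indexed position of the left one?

64

For odd n = 129, C(129,j) peaks at j = (n−1)/2 and (n+1)/2; the smaller is 64.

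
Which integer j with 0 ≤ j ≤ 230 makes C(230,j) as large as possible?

C(230,j) is maximized at j = 230/2 = 115.

115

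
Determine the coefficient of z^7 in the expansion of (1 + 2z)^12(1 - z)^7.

-1329

Coefficient of z^7 = Σ_{j} C(12,j)·2^j·C(7,7-j)·(-1)^(7-j) for j from 0 to 7.
= (-1) + 168 + (-5544) + 61600 + (-277200) + 532224 + (-413952) + 101376 = -1329.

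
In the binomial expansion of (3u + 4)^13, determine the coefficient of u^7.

15371845632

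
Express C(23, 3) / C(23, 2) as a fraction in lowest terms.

C(n,k+1)/C(n,k) = (n−k)/(k+1) = (23−2)/(2+1) = 21/3 = 7.

7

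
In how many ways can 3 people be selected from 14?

364

This is C(14,3) = 364.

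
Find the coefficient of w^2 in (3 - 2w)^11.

The general term is C(11,j)·(3)^j·(-2w)^(11-j); the w^2 term has j = 9.
C(11,9) = 55.
Coefficient = C(11,9) · 3^9 · (-2)^2 = 55 · 19683 · 4 = 4330260.

4330260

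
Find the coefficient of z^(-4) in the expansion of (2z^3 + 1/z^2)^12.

7920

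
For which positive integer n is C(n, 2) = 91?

14

n(n−1)/2 = 91 ⇒ n(n−1) = 182. Since 14·13 = 182, n = 14.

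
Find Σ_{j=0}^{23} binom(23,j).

8388608

Setting x = 1 in (1+x)^23 gives Σ C(23,j) = 2^23 = 8388608.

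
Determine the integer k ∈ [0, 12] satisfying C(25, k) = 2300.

C(25,k) increases on 0 ≤ k ≤ 12. C(25,2) = 300 and C(25,3) = 2300, so k = 3.

3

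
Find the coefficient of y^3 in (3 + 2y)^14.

515852064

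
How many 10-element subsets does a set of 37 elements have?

C(37,10) = (37·36·35·34·33·32·31·30·29·28) / 10! = 1264020397516800 / 3628800 = 348330136.

348330136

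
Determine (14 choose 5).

C(14,5) = (14·13·12·11·10) / 5! = 240240 / 120 = 2002.

2002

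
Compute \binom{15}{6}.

5005

C(15,6) = (15·14·13·12·11·10) / 6! = 3603600 / 720 = 5005.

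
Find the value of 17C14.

680

C(17,14) = C(17,3) by symmetry.
C(17,3) = (17·16·15) / 3! = 4080 / 6 = 680.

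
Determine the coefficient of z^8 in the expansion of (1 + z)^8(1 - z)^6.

Coefficient of z^8 = Σ_{j} C(8,j)·1^j·C(6,8-j)·(-1)^(8-j) for j from 2 to 8.
= 28 + (-336) + 1050 + (-1120) + 420 + (-48) + 1 = -5.

-5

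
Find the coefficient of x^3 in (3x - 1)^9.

The general term is C(9,j)·(3x)^j·(-1)^(9-j); the x^3 term has j = 3.
C(9,3) = 84.
Coefficient = C(9,3) · 3^3 = 84 · 27 = 2268.

2268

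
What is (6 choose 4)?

15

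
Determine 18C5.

8568

C(18,5) = (18·17·16·15·14) / 5! = 1028160 / 120 = 8568.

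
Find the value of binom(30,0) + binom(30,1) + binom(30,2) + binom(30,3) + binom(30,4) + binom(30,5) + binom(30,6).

1 + 30 + 435 + 4060 + 27405 + 142506 + 593775 = 768212.

768212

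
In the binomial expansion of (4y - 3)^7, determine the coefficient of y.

20412

The general term is C(7,j)·(4y)^j·(-3)^(7-j); the y^1 term has j = 1.
C(7,1) = 7.
Coefficient = C(7,1) · 4^1 · (-3)^6 = 7 · 4 · 729 = 20412.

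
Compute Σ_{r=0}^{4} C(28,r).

24158

1 + 28 + 378 + 3276 + 20475 = 24158.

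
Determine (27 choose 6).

296010

C(27,6) = (27·26·25·24·23·22) / 6! = 213127200 / 720 = 296010.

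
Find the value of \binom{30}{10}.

30045015

C(30,10) = (30·29·28·27·26·25·24·23·22·21) / 10! = 109027350432000 / 3628800 = 30045015.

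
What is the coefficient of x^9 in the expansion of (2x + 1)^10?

5120

The general term is C(10,j)·(2x)^j·(1)^(10-j); the x^9 term has j = 9.
C(10,9) = 10.
Coefficient = C(10,9) · 2^9 = 10 · 512 = 5120.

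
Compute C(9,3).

C(9,3) = (9·8·7) / 3! = 504 / 6 = 84.

84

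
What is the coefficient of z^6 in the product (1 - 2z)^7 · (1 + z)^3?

Coefficient of z^6 = Σ_{j} C(7,j)·(-2)^j·C(3,6-j)·1^(6-j) for j from 3 to 6.
= (-280) + 1680 + (-2016) + 448 = -168.

-168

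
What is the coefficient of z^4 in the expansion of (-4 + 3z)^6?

19440

The general term is C(6,j)·(-4)^j·(3z)^(6-j); the z^4 term has j = 2.
C(6,2) = 15.
Coefficient = C(6,2) · (-4)^2 · 3^4 = 15 · 16 · 81 = 19440.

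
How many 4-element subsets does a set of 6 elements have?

15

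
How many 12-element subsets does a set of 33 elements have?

C(33,12) = (33·32·31·30·29·28·27·26·25·24·23·22) / 12! = 169958063987712000 / 479001600 = 354817320.

354817320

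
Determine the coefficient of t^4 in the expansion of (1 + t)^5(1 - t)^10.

Coefficient of t^4 = Σ_{j} C(5,j)·1^j·C(10,4-j)·(-1)^(4-j) for j from 0 to 4.
= 210 + (-600) + 450 + (-100) + 5 = -35.

-35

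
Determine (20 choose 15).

15504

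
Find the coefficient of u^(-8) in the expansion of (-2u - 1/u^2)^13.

-109824

General term: C(13,j)·(-2u)^j·(-1/u^2)^(13-j), with u-exponent 1j − 2(13−j) = 3j − 26.
Set 3j − 26 = -8: j = 6.
C(13,6) = 1716; (-2)^6 = 64; (-1)^7 = -1.
Coefficient = 1716 · 64 · (-1) = -109824.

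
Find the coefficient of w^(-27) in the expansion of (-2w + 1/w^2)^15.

General term: C(15,j)·(-2w)^j·(1/w^2)^(15-j), with w-exponent 1j − 2(15−j) = 3j − 30.
Set 3j − 30 = -27: j = 1.
C(15,1) = 15; (-2)^1 = -2; 1^14 = 1.
Coefficient = 15 · (-2) · 1 = -30.

-30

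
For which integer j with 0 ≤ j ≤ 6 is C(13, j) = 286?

C(13,j) increases on 0 ≤ j ≤ 6. C(13,2) = 78 and C(13,3) = 286, so j = 3.

3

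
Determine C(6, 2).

C(6,2) = (6·5) / 2! = 30 / 2 = 15.

15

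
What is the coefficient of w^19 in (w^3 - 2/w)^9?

144

General term: C(9,j)·(w^3)^j·(-2/w)^(9-j), with w-exponent 3j − 1(9−j) = 4j − 9.
Set 4j − 9 = 19: j = 7.
C(9,7) = 36; 1^7 = 1; (-2)^2 = 4.
Coefficient = 36 · 1 · 4 = 144.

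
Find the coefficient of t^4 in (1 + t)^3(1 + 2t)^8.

2816

Coefficient of t^4 = Σ_{j} C(3,j)·1^j·C(8,4-j)·2^(4-j) for j from 0 to 3.
= 1120 + 1344 + 336 + 16 = 2816.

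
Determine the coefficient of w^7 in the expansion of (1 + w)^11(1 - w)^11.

0

Coefficient of w^7 = Σ_{j} C(11,j)·1^j·C(11,7-j)·(-1)^(7-j) for j from 0 to 7.
= (-330) + 5082 + (-25410) + 54450 + (-54450) + 25410 + (-5082) + 330 = 0.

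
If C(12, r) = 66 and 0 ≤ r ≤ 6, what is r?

2

C(12,r) increases on 0 ≤ r ≤ 6. C(12,1) = 12 and C(12,2) = 66, so r = 2.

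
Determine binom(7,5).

21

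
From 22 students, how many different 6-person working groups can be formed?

This is C(22,6) = 74613.

74613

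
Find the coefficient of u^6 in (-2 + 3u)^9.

-489888

The general term is C(9,j)·(-2)^j·(3u)^(9-j); the u^6 term has j = 3.
C(9,3) = 84.
Coefficient = C(9,3) · (-2)^3 · 3^6 = 84 · (-8) · 729 = -489888.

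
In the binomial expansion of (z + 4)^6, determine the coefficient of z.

The general term is C(6,j)·(z)^j·(4)^(6-j); the z^1 term has j = 1.
C(6,1) = 6.
Coefficient = C(6,1) · 4^5 = 6 · 1024 = 6144.

6144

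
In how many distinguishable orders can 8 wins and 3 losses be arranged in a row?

Choose positions for the wins: C(11,8) = 165.

165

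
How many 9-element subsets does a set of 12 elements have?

220

C(12,9) = C(12,3) by symmetry.
C(12,3) = (12·11·10) / 3! = 1320 / 6 = 220.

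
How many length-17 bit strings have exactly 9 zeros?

Choose the 9 positions: C(17,9) = 24310.

24310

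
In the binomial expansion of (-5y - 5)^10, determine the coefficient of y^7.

The general term is C(10,j)·(-5y)^j·(-5)^(10-j); the y^7 term has j = 7.
C(10,7) = 120.
Coefficient = C(10,7) · (-5)^7 · (-5)^3 = 120 · (-78125) · (-125) = 1171875000.

1171875000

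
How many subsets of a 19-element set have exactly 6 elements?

Choose the 6 positions: C(19,6) = 27132.

27132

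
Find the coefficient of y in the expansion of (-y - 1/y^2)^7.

General term: C(7,j)·(-y)^j·(-1/y^2)^(7-j), with y-exponent 1j − 2(7−j) = 3j − 14.
Set 3j − 14 = 1: j = 5.
C(7,5) = 21; (-1)^5 = -1; (-1)^2 = 1.
Coefficient = 21 · (-1) · 1 = -21.

-21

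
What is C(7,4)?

35

C(7,4) = C(7,3) by symmetry.
C(7,3) = (7·6·5) / 3! = 210 / 6 = 35.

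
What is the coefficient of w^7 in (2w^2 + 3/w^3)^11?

1140480

General term: C(11,j)·(2w^2)^j·(3/w^3)^(11-j), with w-exponent 2j − 3(11−j) = 5j − 33.
Set 5j − 33 = 7: j = 8.
C(11,8) = 165; 2^8 = 256; 3^3 = 27.
Coefficient = 165 · 256 · 27 = 1140480.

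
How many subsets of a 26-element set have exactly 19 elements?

Choose the 19 positions: C(26,19) = 657800.

657800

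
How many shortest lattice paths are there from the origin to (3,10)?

Each path is a sequence of 13 steps with 3 rights: C(13,3) = 286.

286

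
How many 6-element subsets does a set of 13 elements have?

1716

C(13,6) = (13·12·11·10·9·8) / 6! = 1235520 / 720 = 1716.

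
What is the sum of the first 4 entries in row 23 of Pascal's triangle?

2048

1 + 23 + 253 + 1771 = 2048.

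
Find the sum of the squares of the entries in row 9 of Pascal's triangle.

48620

Σ C(9,r)² is the coefficient of x^9 in (1+x)^9(1+x)^9 = (1+x)^18, i.e. C(18,9) = 48620.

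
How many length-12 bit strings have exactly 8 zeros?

Choose the 8 positions: C(12,8) = 495.

495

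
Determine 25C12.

C(25,12) = (25·24·23·22·21·20·19·18·17·16·15·14) / 12! = 2490952020480000 / 479001600 = 5200300.

5200300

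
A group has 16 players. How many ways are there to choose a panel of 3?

This is C(16,3) = 560.

560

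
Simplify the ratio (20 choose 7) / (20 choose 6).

C(n,k+1)/C(n,k) = (n−k)/(k+1) = (20−6)/(6+1) = 14/7 = 2.

2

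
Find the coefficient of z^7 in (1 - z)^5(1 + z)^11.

110

Coefficient of z^7 = Σ_{j} C(5,j)·(-1)^j·C(11,7-j)·1^(7-j) for j from 0 to 5.
= 330 + (-2310) + 4620 + (-3300) + 825 + (-55) = 110.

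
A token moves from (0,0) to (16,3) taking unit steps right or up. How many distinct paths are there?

Each path is a sequence of 19 steps with 16 rights: C(19,16) = 969.

969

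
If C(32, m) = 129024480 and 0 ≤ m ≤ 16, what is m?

11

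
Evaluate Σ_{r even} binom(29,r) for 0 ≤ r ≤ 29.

268435456

Half of (1+1)^29 + (1−1)^29 gives the even-index sum: 2^28 = 268435456.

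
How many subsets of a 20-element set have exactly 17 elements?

1140

Choose the 17 positions: C(20,17) = 1140.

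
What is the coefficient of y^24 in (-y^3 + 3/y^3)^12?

594

General term: C(12,j)·(-y^3)^j·(3/y^3)^(12-j), with y-exponent 3j − 3(12−j) = 6j − 36.
Set 6j − 36 = 24: j = 10.
C(12,10) = 66; (-1)^10 = 1; 3^2 = 9.
Coefficient = 66 · 1 · 9 = 594.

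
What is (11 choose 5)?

462

C(11,5) = (11·10·9·8·7) / 5! = 55440 / 120 = 462.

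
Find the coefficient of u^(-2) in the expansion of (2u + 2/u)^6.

960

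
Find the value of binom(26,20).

230230

C(26,20) = C(26,6) by symmetry.
C(26,6) = (26·25·24·23·22·21) / 6! = 165765600 / 720 = 230230.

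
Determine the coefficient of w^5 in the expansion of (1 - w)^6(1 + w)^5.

-10

Coefficient of w^5 = Σ_{j} C(6,j)·(-1)^j·C(5,5-j)·1^(5-j) for j from 0 to 5.
= 1 + (-30) + 150 + (-200) + 75 + (-6) = -10.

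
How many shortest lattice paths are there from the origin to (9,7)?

11440

Each path is a sequence of 16 steps with 9 rights: C(16,9) = 11440.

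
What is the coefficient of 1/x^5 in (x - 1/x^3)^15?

-3003

General term: C(15,j)·(x)^j·(-1/x^3)^(15-j), with x-exponent 1j − 3(15−j) = 4j − 45.
Set 4j − 45 = -5: j = 10.
C(15,10) = 3003; 1^10 = 1; (-1)^5 = -1.
Coefficient = 3003 · 1 · (-1) = -3003.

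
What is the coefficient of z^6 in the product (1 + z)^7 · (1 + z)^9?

(1 + z)^7(1 + z)^9 = (1 + z)^16, so the coefficient of z^6 is C(16,6)·1^6 = 8008·1 = 8008.

8008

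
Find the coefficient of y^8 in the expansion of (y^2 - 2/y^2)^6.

-12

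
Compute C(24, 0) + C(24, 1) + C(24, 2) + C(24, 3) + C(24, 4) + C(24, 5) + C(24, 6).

1 + 24 + 276 + 2024 + 10626 + 42504 + 134596 = 190051.

190051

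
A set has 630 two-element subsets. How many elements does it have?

36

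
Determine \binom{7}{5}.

21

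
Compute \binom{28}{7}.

1184040

C(28,7) = (28·27·26·25·24·23·22) / 7! = 5967561600 / 5040 = 1184040.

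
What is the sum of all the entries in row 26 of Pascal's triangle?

The entries of row 26 sum to 2^26 = 67108864.

67108864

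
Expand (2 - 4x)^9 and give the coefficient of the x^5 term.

The general term is C(9,j)·(2)^j·(-4x)^(9-j); the x^5 term has j = 4.
C(9,4) = 126.
Coefficient = C(9,4) · 2^4 · (-4)^5 = 126 · 16 · (-1024) = -2064384.

-2064384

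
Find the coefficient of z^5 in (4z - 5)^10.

-806400000

The general term is C(10,j)·(4z)^j·(-5)^(10-j); the z^5 term has j = 5.
C(10,5) = 252.
Coefficient = C(10,5) · 4^5 · (-5)^5 = 252 · 1024 · (-3125) = -806400000.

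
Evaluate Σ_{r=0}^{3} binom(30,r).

4526

1 + 30 + 435 + 4060 = 4526.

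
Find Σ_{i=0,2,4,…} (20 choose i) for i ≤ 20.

Even-i terms of row 20 sum to 2^19 = 524288.

524288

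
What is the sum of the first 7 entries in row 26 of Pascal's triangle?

313912

1 + 26 + 325 + 2600 + 14950 + 65780 + 230230 = 313912.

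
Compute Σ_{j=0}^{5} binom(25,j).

1 + 25 + 300 + 2300 + 12650 + 53130 = 68406.

68406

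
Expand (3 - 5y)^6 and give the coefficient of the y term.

The general term is C(6,j)·(3)^j·(-5y)^(6-j); the y^1 term has j = 5.
C(6,5) = 6.
Coefficient = C(6,5) · 3^5 · (-5)^1 = 6 · 243 · (-5) = -7290.

-7290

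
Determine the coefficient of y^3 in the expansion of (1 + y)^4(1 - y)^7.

Coefficient of y^3 = Σ_{j} C(4,j)·1^j·C(7,3-j)·(-1)^(3-j) for j from 0 to 3.
= (-35) + 84 + (-42) + 4 = 11.

11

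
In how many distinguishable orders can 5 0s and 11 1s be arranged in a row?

4368

Choose positions for the 0s: C(16,5) = 4368.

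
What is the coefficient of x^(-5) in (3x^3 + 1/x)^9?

27

General term: C(9,j)·(3x^3)^j·(1/x)^(9-j), with x-exponent 3j − 1(9−j) = 4j − 9.
Set 4j − 9 = -5: j = 1.
C(9,1) = 9; 3^1 = 3; 1^8 = 1.
Coefficient = 9 · 3 · 1 = 27.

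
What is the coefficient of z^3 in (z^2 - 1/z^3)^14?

-2002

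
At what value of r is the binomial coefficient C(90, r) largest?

C(90,r) is maximized at r = 90/2 = 45.

45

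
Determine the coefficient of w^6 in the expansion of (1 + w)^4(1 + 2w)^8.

17584

Coefficient of w^6 = Σ_{j} C(4,j)·1^j·C(8,6-j)·2^(6-j) for j from 0 to 4.
= 1792 + 7168 + 6720 + 1792 + 112 = 17584.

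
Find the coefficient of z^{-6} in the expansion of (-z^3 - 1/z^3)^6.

15

General term: C(6,j)·(-z^3)^j·(-1/z^3)^(6-j), with z-exponent 3j − 3(6−j) = 6j − 18.
Set 6j − 18 = -6: j = 2.
C(6,2) = 15; (-1)^2 = 1; (-1)^4 = 1.
Coefficient = 15 · 1 · 1 = 15.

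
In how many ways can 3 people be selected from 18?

816

This is C(18,3) = 816.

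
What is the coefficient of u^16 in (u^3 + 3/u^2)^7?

General term: C(7,j)·(u^3)^j·(3/u^2)^(7-j), with u-exponent 3j − 2(7−j) = 5j − 14.
Set 5j − 14 = 16: j = 6.
C(7,6) = 7; 1^6 = 1; 3^1 = 3.
Coefficient = 7 · 1 · 3 = 21.

21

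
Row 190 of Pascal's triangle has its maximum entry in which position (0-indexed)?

95

C(190,k) is maximized at k = 190/2 = 95.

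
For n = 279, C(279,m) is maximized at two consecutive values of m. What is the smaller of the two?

For odd n = 279, C(279,m) peaks at m = (n−1)/2 and (n+1)/2; the smaller is 139.

139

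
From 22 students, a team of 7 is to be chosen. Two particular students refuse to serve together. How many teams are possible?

155040

All 7-subsets: C(22,7) = 170544. Those containing both fixed elements: C(20,5) = 15504.
170544 − 15504 = 155040.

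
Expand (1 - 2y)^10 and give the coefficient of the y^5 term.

-8064

The general term is C(10,j)·(1)^j·(-2y)^(10-j); the y^5 term has j = 5.
C(10,5) = 252.
Coefficient = C(10,5) · (-2)^5 = 252 · (-32) = -8064.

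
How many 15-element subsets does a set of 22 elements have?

C(22,15) = C(22,7) by symmetry.
C(22,7) = (22·21·20·19·18·17·16) / 7! = 859541760 / 5040 = 170544.

170544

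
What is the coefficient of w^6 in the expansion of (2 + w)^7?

14

The general term is C(7,j)·(2)^j·(w)^(7-j); the w^6 term has j = 1.
C(7,1) = 7.
Coefficient = C(7,1) · 2^1 = 7 · 2 = 14.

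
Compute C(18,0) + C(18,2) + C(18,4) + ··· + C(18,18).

Even-r terms of row 18 sum to 2^17 = 131072.

131072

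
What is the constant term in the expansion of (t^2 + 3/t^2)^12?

673596

General term: C(12,j)·(t^2)^j·(3/t^2)^(12-j), with t-exponent 2j − 2(12−j) = 4j − 24.
Set 4j − 24 = 0: j = 6.
C(12,6) = 924; 1^6 = 1; 3^6 = 729.
Coefficient = 924 · 1 · 729 = 673596.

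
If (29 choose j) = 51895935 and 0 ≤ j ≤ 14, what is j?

12

C(29,j) increases on 0 ≤ j ≤ 14. C(29,11) = 34597290 and C(29,12) = 51895935, so j = 12.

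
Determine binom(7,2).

21

C(7,2) = (7·6) / 2! = 42 / 2 = 21.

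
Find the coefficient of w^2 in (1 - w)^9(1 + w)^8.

Coefficient of w^2 = Σ_{j} C(9,j)·(-1)^j·C(8,2-j)·1^(2-j) for j from 0 to 2.
= 28 + (-72) + 36 = -8.

-8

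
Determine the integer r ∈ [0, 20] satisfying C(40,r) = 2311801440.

11

C(40,r) increases on 0 ≤ r ≤ 20. C(40,10) = 847660528 and C(40,11) = 2311801440, so r = 11.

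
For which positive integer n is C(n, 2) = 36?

9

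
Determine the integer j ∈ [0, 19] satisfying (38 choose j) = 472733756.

C(38,j) increases on 0 ≤ j ≤ 19. C(38,9) = 163011640 and C(38,10) = 472733756, so j = 10.

10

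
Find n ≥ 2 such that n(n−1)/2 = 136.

17

n(n−1)/2 = 136 ⇒ n(n−1) = 272. Since 17·16 = 272, n = 17.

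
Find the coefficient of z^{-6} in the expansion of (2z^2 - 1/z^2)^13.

41184

General term: C(13,j)·(2z^2)^j·(-1/z^2)^(13-j), with z-exponent 2j − 2(13−j) = 4j − 26.
Set 4j − 26 = -6: j = 5.
C(13,5) = 1287; 2^5 = 32; (-1)^8 = 1.
Coefficient = 1287 · 32 · 1 = 41184.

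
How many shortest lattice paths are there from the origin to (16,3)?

Each path is a sequence of 19 steps with 16 rights: C(19,16) = 969.

969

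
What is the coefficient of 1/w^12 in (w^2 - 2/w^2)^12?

-112640

General term: C(12,j)·(w^2)^j·(-2/w^2)^(12-j), with w-exponent 2j − 2(12−j) = 4j − 24.
Set 4j − 24 = -12: j = 3.
C(12,3) = 220; 1^3 = 1; (-2)^9 = -512.
Coefficient = 220 · 1 · (-512) = -112640.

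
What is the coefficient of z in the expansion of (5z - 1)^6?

The general term is C(6,j)·(5z)^j·(-1)^(6-j); the z^1 term has j = 1.
C(6,1) = 6.
Coefficient = C(6,1) · 5^1 · (-1)^5 = 6 · 5 · (-1) = -30.

-30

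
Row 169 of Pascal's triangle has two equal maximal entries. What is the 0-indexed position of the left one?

For odd n = 169, C(169,i) peaks at i = (n−1)/2 and (n+1)/2; the smaller is 84.

84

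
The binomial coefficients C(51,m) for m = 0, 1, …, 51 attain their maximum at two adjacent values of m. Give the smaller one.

For odd n = 51, C(51,m) peaks at m = (n−1)/2 and (n+1)/2; the smaller is 25.

25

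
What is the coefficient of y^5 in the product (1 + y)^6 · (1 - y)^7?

Coefficient of y^5 = Σ_{j} C(6,j)·1^j·C(7,5-j)·(-1)^(5-j) for j from 0 to 5.
= (-21) + 210 + (-525) + 420 + (-105) + 6 = -15.

-15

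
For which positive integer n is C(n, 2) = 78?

13

n(n−1)/2 = 78 ⇒ n(n−1) = 156. Since 13·12 = 156, n = 13.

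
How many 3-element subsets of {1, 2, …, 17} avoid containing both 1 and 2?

665

All 3-subsets: C(17,3) = 680. Those containing both fixed elements: C(15,1) = 15.
680 − 15 = 665.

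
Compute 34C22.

C(34,22) = C(34,12) by symmetry.
C(34,12) = (34·33·32·31·30·29·28·27·26·25·24·23) / 12! = 262662462526464000 / 479001600 = 548354040.

548354040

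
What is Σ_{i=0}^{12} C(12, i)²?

2704156

Σ C(12,i)² is the coefficient of x^12 in (1+x)^12(1+x)^12 = (1+x)^24, i.e. C(24,12) = 2704156.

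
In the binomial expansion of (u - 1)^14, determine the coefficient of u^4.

1001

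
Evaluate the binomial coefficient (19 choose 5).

11628

C(19,5) = (19·18·17·16·15) / 5! = 1395360 / 120 = 11628.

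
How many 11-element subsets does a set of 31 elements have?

C(31,11) = (31·30·29·28·27·26·25·24·23·22·21) / 11! = 3379847863392000 / 39916800 = 84672315.

84672315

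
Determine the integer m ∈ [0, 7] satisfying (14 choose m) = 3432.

C(14,m) increases on 0 ≤ m ≤ 7. C(14,6) = 3003 and C(14,7) = 3432, so m = 7.

7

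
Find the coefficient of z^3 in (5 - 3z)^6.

The general term is C(6,j)·(5)^j·(-3z)^(6-j); the z^3 term has j = 3.
C(6,3) = 20.
Coefficient = C(6,3) · 5^3 · (-3)^3 = 20 · 125 · (-27) = -67500.

-67500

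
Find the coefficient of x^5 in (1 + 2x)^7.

672

The general term is C(7,j)·(1)^j·(2x)^(7-j); the x^5 term has j = 2.
C(7,2) = 21.
Coefficient = C(7,2) · 2^5 = 21 · 32 = 672.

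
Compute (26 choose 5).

65780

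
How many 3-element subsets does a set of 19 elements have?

C(19,3) = (19·18·17) / 3! = 5814 / 6 = 969.

969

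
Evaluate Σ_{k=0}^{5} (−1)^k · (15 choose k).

The partial alternating sum Σ_{k=0}^{5} (−1)^k C(15,k) = (−1)^5 C(14,5) = -2002.

-2002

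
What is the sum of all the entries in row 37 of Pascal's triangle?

137438953472

Setting x = 1 in (1+x)^37 gives Σ C(37,r) = 2^37 = 137438953472.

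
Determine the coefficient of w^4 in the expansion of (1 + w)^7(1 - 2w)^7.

Coefficient of w^4 = Σ_{j} C(7,j)·1^j·C(7,4-j)·(-2)^(4-j) for j from 0 to 4.
= 560 + (-1960) + 1764 + (-490) + 35 = -91.

-91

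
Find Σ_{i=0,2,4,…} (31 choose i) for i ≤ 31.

Half of (1+1)^31 + (1−1)^31 gives the even-index sum: 2^30 = 1073741824.

1073741824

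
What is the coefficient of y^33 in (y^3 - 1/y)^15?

-455

General term: C(15,j)·(y^3)^j·(-1/y)^(15-j), with y-exponent 3j − 1(15−j) = 4j − 15.
Set 4j − 15 = 33: j = 12.
C(15,12) = 455; 1^12 = 1; (-1)^3 = -1.
Coefficient = 455 · 1 · (-1) = -455.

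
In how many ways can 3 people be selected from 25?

This is C(25,3) = 2300.

2300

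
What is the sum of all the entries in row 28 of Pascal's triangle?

The entries of row 28 sum to 2^28 = 268435456.

268435456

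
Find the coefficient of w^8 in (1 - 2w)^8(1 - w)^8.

265729

Coefficient of w^8 = Σ_{j} C(8,j)·(-2)^j·C(8,8-j)·(-1)^(8-j) for j from 0 to 8.
= 1 + 128 + 3136 + 25088 + 78400 + 100352 + 50176 + 8192 + 256 = 265729.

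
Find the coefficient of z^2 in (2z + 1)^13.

312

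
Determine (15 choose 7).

C(15,7) = (15·14·13·12·11·10·9) / 7! = 32432400 / 5040 = 6435.

6435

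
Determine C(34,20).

1391975640

C(34,20) = C(34,14) by symmetry.
C(34,14) = (34·33·32·31·30·29·28·27·26·25·24·23·22·21) / 14! = 121350057687226368000 / 87178291200 = 1391975640.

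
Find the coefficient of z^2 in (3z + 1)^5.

90

The general term is C(5,j)·(3z)^j·(1)^(5-j); the z^2 term has j = 2.
C(5,2) = 10.
Coefficient = C(5,2) · 3^2 = 10 · 9 = 90.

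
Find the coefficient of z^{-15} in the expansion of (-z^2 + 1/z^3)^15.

General term: C(15,j)·(-z^2)^j·(1/z^3)^(15-j), with z-exponent 2j − 3(15−j) = 5j − 45.
Set 5j − 45 = -15: j = 6.
C(15,6) = 5005; (-1)^6 = 1; 1^9 = 1.
Coefficient = 5005 · 1 · 1 = 5005.

5005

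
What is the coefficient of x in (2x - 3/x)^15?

-3602776320

General term: C(15,j)·(2x)^j·(-3/x)^(15-j), with x-exponent 1j − 1(15−j) = 2j − 15.
Set 2j − 15 = 1: j = 8.
C(15,8) = 6435; 2^8 = 256; (-3)^7 = -2187.
Coefficient = 6435 · 256 · (-2187) = -3602776320.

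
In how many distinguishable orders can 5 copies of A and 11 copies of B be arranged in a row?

4368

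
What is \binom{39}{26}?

8122425444

C(39,26) = C(39,13) by symmetry.
C(39,13) = (39·38·37·36·35·34·33·32·31·30·29·28·27) / 13! = 50578512186237235200 / 6227020800 = 8122425444.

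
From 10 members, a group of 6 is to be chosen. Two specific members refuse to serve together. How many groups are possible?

140

All 6-subsets: C(10,6) = 210. Those containing both fixed elements: C(8,4) = 70.
210 − 70 = 140.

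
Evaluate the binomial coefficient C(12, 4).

C(12,4) = (12·11·10·9) / 4! = 11880 / 24 = 495.

495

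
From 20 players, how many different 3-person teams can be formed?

This is C(20,3) = 1140.

1140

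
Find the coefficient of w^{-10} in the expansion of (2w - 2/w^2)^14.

General term: C(14,j)·(2w)^j·(-2/w^2)^(14-j), with w-exponent 1j − 2(14−j) = 3j − 28.
Set 3j − 28 = -10: j = 6.
C(14,6) = 3003; 2^6 = 64; (-2)^8 = 256.
Coefficient = 3003 · 64 · 256 = 49201152.

49201152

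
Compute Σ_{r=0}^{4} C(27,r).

1 + 27 + 351 + 2925 + 17550 = 20854.

20854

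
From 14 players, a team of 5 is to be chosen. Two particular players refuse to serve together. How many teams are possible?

All 5-subsets: C(14,5) = 2002. Those containing both fixed elements: C(12,3) = 220.
2002 − 220 = 1782.

1782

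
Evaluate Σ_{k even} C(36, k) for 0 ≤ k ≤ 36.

Even-k terms of row 36 sum to 2^35 = 34359738368.

34359738368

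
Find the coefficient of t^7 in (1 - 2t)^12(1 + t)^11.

Coefficient of t^7 = Σ_{j} C(12,j)·(-2)^j·C(11,7-j)·1^(7-j) for j from 0 to 7.
= 330 + (-11088) + 121968 + (-580800) + 1306800 + (-1393920) + 650496 + (-101376) = -7590.

-7590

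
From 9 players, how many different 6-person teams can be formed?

This is C(9,6) = 84.

84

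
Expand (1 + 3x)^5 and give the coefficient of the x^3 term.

270

The general term is C(5,j)·(1)^j·(3x)^(5-j); the x^3 term has j = 2.
C(5,2) = 10.
Coefficient = C(5,2) · 3^3 = 10 · 27 = 270.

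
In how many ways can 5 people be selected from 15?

This is C(15,5) = 3003.

3003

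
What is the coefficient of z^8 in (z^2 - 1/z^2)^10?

-120

General term: C(10,j)·(z^2)^j·(-1/z^2)^(10-j), with z-exponent 2j − 2(10−j) = 4j − 20.
Set 4j − 20 = 8: j = 7.
C(10,7) = 120; 1^7 = 1; (-1)^3 = -1.
Coefficient = 120 · 1 · (-1) = -120.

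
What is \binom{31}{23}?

7888725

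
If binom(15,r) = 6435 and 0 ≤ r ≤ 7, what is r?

C(15,r) increases on 0 ≤ r ≤ 7. C(15,6) = 5005 and C(15,7) = 6435, so r = 7.

7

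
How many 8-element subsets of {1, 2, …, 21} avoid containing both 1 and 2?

176358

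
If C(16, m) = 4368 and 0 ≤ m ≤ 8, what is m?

5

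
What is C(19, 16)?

969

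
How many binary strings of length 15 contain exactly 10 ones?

Choose the 10 positions: C(15,10) = 3003.

3003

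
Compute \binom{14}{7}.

C(14,7) = (14·13·12·11·10·9·8) / 7! = 17297280 / 5040 = 3432.

3432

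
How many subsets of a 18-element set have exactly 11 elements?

Choose the 11 positions: C(18,11) = 31824.

31824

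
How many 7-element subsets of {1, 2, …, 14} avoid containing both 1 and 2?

2640

All 7-subsets: C(14,7) = 3432. Those containing both fixed elements: C(12,5) = 792.
3432 − 792 = 2640.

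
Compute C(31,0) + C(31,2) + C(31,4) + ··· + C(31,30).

1073741824

Half of (1+1)^31 + (1−1)^31 gives the even-index sum: 2^30 = 1073741824.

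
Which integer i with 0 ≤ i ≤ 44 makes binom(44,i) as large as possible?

22

C(44,i) is maximized at i = 44/2 = 22.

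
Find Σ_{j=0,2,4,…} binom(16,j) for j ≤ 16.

Even-j terms of row 16 sum to 2^15 = 32768.

32768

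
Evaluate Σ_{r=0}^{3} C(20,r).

1 + 20 + 190 + 1140 = 1351.

1351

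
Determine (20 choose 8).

125970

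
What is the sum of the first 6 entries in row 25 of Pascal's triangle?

68406

1 + 25 + 300 + 2300 + 12650 + 53130 = 68406.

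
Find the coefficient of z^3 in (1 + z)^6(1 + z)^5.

165

(1 + z)^6(1 + z)^5 = (1 + z)^11, so the coefficient of z^3 is C(11,3)·1^3 = 165·1 = 165.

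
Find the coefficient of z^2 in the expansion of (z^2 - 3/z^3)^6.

135

General term: C(6,j)·(z^2)^j·(-3/z^3)^(6-j), with z-exponent 2j − 3(6−j) = 5j − 18.
Set 5j − 18 = 2: j = 4.
C(6,4) = 15; 1^4 = 1; (-3)^2 = 9.
Coefficient = 15 · 1 · 9 = 135.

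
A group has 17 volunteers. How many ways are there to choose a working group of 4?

2380

This is C(17,4) = 2380.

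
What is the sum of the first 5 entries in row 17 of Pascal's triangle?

3214

1 + 17 + 136 + 680 + 2380 = 3214.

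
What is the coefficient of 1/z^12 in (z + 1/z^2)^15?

5005

General term: C(15,j)·(z)^j·(1/z^2)^(15-j), with z-exponent 1j − 2(15−j) = 3j − 30.
Set 3j − 30 = -12: j = 6.
C(15,6) = 5005; 1^6 = 1; 1^9 = 1.
Coefficient = 5005 · 1 · 1 = 5005.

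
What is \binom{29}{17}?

51895935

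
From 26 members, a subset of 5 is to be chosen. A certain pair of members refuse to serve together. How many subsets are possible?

All 5-subsets: C(26,5) = 65780. Those containing both fixed elements: C(24,3) = 2024.
65780 − 2024 = 63756.

63756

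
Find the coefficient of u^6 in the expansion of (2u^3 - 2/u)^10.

General term: C(10,j)·(2u^3)^j·(-2/u)^(10-j), with u-exponent 3j − 1(10−j) = 4j − 10.
Set 4j − 10 = 6: j = 4.
C(10,4) = 210; 2^4 = 16; (-2)^6 = 64.
Coefficient = 210 · 16 · 64 = 215040.

215040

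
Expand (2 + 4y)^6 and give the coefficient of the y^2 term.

The general term is C(6,j)·(2)^j·(4y)^(6-j); the y^2 term has j = 4.
C(6,4) = 15.
Coefficient = C(6,4) · 2^4 · 4^2 = 15 · 16 · 16 = 3840.

3840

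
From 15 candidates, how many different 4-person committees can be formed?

This is C(15,4) = 1365.

1365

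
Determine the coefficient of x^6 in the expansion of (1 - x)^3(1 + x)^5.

2

Coefficient of x^6 = Σ_{j} C(3,j)·(-1)^j·C(5,6-j)·1^(6-j) for j from 1 to 3.
= (-3) + 15 + (-10) = 2.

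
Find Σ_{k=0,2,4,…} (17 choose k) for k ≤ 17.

Half of (1+1)^17 + (1−1)^17 gives the even-index sum: 2^16 = 65536.

65536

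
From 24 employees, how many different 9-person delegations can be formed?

1307504

This is C(24,9) = 1307504.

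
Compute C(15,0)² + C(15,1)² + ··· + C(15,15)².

Σ C(15,k)² is the coefficient of x^15 in (1+x)^15(1+x)^15 = (1+x)^30, i.e. C(30,15) = 155117520.

155117520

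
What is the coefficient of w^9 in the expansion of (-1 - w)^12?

The general term is C(12,j)·(-1)^j·(-w)^(12-j); the w^9 term has j = 3.
C(12,3) = 220.
Coefficient = C(12,3) · (-1)^3 · (-1)^9 = 220 · (-1) · (-1) = 220.

220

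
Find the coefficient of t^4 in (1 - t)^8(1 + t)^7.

21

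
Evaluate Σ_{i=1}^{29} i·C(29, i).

7784628224

Differentiating (1+x)^29 and setting x=1: Σ i·C(29,i) = 29·2^28 = 7784628224.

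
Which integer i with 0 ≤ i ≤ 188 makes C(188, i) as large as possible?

C(188,i) is maximized at i = 188/2 = 94.

94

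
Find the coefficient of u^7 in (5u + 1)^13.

134062500

The general term is C(13,j)·(5u)^j·(1)^(13-j); the u^7 term has j = 7.
C(13,7) = 1716.
Coefficient = C(13,7) · 5^7 = 1716 · 78125 = 134062500.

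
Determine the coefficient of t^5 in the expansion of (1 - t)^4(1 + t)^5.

6

Coefficient of t^5 = Σ_{j} C(4,j)·(-1)^j·C(5,5-j)·1^(5-j) for j from 0 to 4.
= 1 + (-20) + 60 + (-40) + 5 = 6.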